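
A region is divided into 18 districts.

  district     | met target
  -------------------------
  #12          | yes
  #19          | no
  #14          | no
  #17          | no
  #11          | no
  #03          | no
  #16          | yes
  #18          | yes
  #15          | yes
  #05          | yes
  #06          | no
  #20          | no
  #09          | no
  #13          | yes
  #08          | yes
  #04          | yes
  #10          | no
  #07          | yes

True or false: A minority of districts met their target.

'A minority of districts met their target' holds iff |A ∩ B| < |A ∖ B|.
|A| = 18, |A ∩ B| = 9, |A ∖ B| = 9.
9 = 9, so the statement is false.

False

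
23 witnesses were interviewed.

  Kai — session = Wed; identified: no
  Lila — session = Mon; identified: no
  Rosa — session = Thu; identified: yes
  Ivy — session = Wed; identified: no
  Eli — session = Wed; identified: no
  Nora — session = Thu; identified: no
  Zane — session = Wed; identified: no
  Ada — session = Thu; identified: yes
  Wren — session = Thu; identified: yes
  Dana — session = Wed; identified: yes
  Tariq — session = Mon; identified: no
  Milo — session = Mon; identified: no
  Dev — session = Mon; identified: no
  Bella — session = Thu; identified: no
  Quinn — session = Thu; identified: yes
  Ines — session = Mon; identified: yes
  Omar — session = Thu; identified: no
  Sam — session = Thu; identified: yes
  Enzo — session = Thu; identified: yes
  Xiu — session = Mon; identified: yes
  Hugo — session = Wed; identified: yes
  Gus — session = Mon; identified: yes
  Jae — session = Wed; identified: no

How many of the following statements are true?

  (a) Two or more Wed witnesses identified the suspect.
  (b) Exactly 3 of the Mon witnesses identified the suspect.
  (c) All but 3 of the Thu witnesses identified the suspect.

3

(a) Wed: |A| = 7, |A ∩ B| = 2; needs |A ∩ B| ≥ 2 — true.
(b) Mon: |A| = 7, |A ∩ B| = 3; needs |A ∩ B| = 3 — true.
(c) Thu: |A| = 9, |A ∩ B| = 6; needs |A ∖ B| = 3 — true.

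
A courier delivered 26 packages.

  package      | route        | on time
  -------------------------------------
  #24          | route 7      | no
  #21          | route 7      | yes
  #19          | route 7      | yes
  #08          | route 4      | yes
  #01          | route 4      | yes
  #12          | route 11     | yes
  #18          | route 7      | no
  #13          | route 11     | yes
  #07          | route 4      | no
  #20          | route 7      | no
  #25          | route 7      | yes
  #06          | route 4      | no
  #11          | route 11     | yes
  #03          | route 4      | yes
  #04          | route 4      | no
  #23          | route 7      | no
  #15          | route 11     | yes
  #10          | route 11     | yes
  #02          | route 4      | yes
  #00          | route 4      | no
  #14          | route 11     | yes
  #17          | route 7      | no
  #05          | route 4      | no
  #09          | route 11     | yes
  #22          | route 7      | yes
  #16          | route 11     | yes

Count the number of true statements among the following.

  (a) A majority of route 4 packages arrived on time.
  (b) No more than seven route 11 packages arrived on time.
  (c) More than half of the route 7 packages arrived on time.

(a) route 4: |A| = 9, |A ∩ B| = 4; needs |A ∩ B| > |A ∖ B| — false.
(b) route 11: |A| = 8, |A ∩ B| = 8; needs |A ∩ B| ≤ 7 — false.
(c) route 7: |A| = 9, |A ∩ B| = 4; needs |A ∩ B| > |A ∖ B| — false.

0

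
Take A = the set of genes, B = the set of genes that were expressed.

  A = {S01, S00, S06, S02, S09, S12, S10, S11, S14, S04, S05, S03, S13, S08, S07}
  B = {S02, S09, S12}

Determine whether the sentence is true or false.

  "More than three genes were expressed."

The determiner here denotes the relation: |A ∩ B| > 3.
|A| = 15, |A ∩ B| = 3, |A ∖ B| = 12.
|A ∩ B| = 3, so the statement is false.

False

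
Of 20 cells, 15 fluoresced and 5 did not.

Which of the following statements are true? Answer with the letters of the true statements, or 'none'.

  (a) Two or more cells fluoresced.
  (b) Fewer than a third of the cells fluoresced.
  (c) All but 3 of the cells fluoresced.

(a)

|A| = 20, |A ∩ B| = 15, |A ∖ B| = 5.
(a) |A ∩ B| ≥ 2: holds.
(b) |A ∩ B| / |A| < 1/3: fails.
(c) |A ∖ B| = 3: fails.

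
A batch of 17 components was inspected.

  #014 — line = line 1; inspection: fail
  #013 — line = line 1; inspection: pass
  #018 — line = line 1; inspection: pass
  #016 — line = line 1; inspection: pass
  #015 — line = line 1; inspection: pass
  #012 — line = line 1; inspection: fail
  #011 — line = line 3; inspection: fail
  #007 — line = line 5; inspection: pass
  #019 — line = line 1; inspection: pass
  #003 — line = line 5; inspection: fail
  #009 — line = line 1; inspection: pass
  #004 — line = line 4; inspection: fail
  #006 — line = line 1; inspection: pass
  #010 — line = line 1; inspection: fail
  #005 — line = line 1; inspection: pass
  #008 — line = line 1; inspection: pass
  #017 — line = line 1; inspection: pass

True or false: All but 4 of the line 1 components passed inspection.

Truth condition: |A ∖ B| = 4.
A (the restrictor) = {#014, #013, #018, #016, #015, #012, #019, #009, #006, #010, #005, #008, #017}, |A| = 13.
A ∖ B = {#014, #012, #010}, so |A ∖ B| = 3.
|A ∖ B| = 3, so the statement is false.

False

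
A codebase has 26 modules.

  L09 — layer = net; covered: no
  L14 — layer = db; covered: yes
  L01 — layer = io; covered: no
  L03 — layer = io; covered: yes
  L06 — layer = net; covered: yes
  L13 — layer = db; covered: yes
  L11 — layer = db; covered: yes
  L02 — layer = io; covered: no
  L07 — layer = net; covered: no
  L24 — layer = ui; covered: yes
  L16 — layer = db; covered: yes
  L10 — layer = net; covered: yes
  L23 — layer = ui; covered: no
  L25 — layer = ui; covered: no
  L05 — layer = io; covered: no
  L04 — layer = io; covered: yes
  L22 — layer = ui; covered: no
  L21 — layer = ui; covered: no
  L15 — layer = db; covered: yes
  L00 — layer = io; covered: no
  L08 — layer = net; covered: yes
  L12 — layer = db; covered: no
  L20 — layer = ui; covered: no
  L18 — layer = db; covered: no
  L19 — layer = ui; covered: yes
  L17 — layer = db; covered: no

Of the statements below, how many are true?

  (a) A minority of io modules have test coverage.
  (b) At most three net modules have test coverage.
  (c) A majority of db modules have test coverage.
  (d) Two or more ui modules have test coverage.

4

(a) io: |A| = 6, |A ∩ B| = 2; needs |A ∩ B| < |A ∖ B| — true.
(b) net: |A| = 5, |A ∩ B| = 3; needs |A ∩ B| ≤ 3 — true.
(c) db: |A| = 8, |A ∩ B| = 5; needs |A ∩ B| > |A ∖ B| — true.
(d) ui: |A| = 7, |A ∩ B| = 2; needs |A ∩ B| ≥ 2 — true.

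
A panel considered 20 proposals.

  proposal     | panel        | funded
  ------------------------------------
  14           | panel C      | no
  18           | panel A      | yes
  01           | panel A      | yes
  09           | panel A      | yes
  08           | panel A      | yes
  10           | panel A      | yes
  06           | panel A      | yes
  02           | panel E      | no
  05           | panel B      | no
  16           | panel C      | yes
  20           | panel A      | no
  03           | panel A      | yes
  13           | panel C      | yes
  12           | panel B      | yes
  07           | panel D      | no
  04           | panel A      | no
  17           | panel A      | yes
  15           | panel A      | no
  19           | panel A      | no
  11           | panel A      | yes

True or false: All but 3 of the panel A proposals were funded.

False

The determiner here denotes the relation: |A ∖ B| = 3.
A (the restrictor) = {18, 01, 09, 08, 10, 06, 20, 03, 04, 17, 15, 19, 11}, |A| = 13.
A ∖ B = {20, 04, 15, 19}, so |A ∖ B| = 4.
|A ∖ B| = 4, so the statement is false.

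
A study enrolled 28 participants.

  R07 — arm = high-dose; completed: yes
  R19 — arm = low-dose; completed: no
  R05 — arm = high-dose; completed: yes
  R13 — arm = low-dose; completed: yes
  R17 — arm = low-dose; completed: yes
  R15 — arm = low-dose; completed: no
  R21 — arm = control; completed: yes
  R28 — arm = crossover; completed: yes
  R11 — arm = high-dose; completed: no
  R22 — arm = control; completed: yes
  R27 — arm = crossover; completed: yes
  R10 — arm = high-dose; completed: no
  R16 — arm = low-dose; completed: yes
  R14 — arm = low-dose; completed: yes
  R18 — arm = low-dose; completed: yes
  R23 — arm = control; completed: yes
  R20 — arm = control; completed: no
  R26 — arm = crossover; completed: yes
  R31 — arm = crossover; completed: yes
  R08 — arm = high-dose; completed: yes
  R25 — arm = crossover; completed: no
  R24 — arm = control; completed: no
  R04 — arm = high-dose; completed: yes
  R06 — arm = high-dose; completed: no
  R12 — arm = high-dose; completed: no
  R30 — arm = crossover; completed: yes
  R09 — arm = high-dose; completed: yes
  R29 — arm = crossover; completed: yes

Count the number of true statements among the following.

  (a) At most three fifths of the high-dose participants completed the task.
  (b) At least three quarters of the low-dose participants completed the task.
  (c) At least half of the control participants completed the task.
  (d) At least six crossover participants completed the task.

3

(a) high-dose: |A| = 9, |A ∩ B| = 5; needs |A ∩ B| / |A| ≤ 3/5 — true.
(b) low-dose: |A| = 7, |A ∩ B| = 5; needs |A ∩ B| / |A| ≥ 3/4 — false.
(c) control: |A| = 5, |A ∩ B| = 3; needs |A ∩ B| ≥ |A ∖ B| — true.
(d) crossover: |A| = 7, |A ∩ B| = 6; needs |A ∩ B| ≥ 6 — true.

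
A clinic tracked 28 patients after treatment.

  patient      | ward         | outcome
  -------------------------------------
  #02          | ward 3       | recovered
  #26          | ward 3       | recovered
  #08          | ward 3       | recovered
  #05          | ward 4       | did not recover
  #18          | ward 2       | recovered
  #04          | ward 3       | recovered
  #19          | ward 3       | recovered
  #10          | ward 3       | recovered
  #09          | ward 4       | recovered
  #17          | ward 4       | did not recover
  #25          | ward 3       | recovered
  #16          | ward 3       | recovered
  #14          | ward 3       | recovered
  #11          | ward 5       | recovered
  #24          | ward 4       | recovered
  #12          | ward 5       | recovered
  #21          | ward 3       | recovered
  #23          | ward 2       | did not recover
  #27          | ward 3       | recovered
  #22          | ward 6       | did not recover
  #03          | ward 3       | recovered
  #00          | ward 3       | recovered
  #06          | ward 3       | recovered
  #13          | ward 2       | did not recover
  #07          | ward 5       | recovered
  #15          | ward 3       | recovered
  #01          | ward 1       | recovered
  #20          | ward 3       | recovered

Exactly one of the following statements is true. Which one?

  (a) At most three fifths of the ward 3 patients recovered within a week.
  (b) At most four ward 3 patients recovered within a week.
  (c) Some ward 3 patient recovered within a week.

(c)

|A| = 16, |A ∩ B| = 16, |A ∖ B| = 0.
(a) requires |A ∩ B| / |A| ≤ 3/5: false.
(b) requires |A ∩ B| ≤ 4: false.
(c) requires A ∩ B ≠ ∅ (|A ∩ B| ≥ 1): true.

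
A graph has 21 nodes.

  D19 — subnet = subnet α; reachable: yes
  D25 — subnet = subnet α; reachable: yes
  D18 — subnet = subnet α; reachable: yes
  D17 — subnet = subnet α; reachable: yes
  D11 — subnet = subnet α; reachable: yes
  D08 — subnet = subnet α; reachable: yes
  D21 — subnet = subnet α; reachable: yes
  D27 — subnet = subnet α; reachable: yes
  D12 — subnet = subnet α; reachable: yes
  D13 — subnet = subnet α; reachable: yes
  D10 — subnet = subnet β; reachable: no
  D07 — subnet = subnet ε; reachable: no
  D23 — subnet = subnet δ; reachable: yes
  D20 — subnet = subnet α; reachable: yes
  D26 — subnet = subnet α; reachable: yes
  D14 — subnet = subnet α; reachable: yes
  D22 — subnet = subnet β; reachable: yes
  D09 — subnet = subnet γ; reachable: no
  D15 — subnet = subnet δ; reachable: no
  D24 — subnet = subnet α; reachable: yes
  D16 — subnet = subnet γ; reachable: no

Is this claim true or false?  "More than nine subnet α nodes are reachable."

True

The determiner here denotes the relation: |A ∩ B| > 9.
A (the restrictor) = {D19, D25, D18, D17, D11, D08, D21, D27, D12, D13, D20, D26, D14, D24}, |A| = 14.
A ∩ B = {D19, D25, D18, D17, D11, D08, D21, D27, D12, D13, D20, D26, D14, D24}, so |A ∩ B| = 14.
|A ∩ B| = 14, so the statement is true.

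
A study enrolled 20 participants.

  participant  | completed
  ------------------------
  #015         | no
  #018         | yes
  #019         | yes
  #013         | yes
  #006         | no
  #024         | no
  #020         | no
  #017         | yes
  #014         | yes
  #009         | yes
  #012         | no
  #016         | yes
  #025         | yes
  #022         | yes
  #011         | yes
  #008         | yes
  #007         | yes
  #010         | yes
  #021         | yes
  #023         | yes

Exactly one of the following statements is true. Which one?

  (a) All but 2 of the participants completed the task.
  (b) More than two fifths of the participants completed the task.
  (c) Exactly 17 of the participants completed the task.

(b)

|A| = 20, |A ∩ B| = 15, |A ∖ B| = 5.
(a) requires |A ∖ B| = 2: false.
(b) requires |A ∩ B| / |A| > 2/5: true.
(c) requires |A ∩ B| = 17: false.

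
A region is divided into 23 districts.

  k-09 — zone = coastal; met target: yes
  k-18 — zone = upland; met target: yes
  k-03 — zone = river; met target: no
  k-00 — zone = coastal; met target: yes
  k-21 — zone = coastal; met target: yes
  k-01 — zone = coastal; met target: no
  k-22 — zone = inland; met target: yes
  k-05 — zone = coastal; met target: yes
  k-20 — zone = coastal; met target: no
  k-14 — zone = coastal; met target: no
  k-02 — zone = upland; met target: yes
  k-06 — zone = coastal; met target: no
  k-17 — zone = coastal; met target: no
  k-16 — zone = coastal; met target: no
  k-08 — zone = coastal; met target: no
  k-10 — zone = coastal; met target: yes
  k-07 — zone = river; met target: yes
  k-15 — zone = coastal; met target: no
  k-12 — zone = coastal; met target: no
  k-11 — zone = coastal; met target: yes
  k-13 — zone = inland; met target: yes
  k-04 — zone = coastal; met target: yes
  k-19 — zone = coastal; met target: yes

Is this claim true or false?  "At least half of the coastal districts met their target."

False

The determiner here denotes the relation: |A ∩ B| ≥ |A ∖ B|.
|A| = 17, |A ∩ B| = 8, |A ∖ B| = 9.
8 < 9, so the statement is false.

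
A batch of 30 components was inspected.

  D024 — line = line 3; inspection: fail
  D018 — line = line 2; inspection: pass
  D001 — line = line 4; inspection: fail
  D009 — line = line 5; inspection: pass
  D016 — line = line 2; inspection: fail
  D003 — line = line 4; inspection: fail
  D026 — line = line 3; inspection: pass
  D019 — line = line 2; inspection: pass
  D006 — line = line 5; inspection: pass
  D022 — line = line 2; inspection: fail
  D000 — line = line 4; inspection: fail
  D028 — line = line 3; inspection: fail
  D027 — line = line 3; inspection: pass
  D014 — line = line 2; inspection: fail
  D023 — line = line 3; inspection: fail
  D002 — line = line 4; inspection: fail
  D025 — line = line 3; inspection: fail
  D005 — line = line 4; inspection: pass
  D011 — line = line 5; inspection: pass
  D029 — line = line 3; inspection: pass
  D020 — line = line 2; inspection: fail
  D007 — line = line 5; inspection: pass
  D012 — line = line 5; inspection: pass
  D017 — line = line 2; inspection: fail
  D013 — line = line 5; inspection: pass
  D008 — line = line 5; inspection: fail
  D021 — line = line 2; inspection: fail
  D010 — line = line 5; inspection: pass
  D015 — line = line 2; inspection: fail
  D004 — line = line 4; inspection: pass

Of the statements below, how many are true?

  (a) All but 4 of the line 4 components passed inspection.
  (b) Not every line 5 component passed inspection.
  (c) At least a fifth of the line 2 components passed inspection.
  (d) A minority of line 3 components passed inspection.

(a) line 4: |A| = 6, |A ∩ B| = 2; needs |A ∖ B| = 4 — true.
(b) line 5: |A| = 8, |A ∩ B| = 7; needs A ⊄ B (|A ∖ B| ≥ 1) — true.
(c) line 2: |A| = 9, |A ∩ B| = 2; needs |A ∩ B| / |A| ≥ 1/5 — true.
(d) line 3: |A| = 7, |A ∩ B| = 3; needs |A ∩ B| < |A ∖ B| — true.

4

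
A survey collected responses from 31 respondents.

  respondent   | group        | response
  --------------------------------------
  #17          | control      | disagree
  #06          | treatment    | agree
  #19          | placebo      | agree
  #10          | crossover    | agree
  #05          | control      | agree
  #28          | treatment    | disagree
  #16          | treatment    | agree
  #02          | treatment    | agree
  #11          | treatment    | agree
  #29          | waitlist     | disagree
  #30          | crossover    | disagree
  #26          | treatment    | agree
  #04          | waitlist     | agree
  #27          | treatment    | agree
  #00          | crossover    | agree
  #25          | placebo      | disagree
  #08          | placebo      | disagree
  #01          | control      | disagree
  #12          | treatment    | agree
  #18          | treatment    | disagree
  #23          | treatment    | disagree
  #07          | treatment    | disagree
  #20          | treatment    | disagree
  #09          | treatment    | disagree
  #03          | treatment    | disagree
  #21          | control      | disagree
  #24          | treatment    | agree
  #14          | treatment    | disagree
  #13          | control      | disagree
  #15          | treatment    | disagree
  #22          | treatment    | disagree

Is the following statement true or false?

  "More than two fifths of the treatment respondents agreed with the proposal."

True

'More than two fifths of the treatment respondents agreed with the proposal' holds iff |A ∩ B| / |A| > 2/5.
|A| = 18, |A ∩ B| = 8, |A ∖ B| = 10.
|A ∩ B|/|A| = 8/18, so the statement is true.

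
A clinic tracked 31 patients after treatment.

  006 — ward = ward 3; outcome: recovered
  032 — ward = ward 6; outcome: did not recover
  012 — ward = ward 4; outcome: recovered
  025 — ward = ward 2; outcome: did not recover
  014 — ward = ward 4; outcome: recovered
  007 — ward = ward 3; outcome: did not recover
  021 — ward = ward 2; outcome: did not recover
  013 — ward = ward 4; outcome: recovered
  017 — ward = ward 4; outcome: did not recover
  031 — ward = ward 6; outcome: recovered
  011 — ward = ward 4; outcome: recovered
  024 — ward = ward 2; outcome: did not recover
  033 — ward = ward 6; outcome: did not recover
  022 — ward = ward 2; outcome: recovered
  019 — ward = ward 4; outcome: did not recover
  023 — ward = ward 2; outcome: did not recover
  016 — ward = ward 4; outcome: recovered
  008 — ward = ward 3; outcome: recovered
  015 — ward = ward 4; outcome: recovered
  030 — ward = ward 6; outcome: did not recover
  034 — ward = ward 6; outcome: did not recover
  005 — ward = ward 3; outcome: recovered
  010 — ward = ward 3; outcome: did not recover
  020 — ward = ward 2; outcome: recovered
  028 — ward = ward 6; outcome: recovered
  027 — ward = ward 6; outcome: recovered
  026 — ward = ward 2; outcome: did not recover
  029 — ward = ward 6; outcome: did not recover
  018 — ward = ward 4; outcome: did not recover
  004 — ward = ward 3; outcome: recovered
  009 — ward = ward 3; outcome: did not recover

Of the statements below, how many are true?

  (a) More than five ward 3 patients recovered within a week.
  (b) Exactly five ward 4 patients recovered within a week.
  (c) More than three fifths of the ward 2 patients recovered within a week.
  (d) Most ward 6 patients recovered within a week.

(a) ward 3: |A| = 7, |A ∩ B| = 4; needs |A ∩ B| > 5 — false.
(b) ward 4: |A| = 9, |A ∩ B| = 6; needs |A ∩ B| = 5 — false.
(c) ward 2: |A| = 7, |A ∩ B| = 2; needs |A ∩ B| / |A| > 3/5 — false.
(d) ward 6: |A| = 8, |A ∩ B| = 3; needs |A ∩ B| > |A ∖ B| — false.

0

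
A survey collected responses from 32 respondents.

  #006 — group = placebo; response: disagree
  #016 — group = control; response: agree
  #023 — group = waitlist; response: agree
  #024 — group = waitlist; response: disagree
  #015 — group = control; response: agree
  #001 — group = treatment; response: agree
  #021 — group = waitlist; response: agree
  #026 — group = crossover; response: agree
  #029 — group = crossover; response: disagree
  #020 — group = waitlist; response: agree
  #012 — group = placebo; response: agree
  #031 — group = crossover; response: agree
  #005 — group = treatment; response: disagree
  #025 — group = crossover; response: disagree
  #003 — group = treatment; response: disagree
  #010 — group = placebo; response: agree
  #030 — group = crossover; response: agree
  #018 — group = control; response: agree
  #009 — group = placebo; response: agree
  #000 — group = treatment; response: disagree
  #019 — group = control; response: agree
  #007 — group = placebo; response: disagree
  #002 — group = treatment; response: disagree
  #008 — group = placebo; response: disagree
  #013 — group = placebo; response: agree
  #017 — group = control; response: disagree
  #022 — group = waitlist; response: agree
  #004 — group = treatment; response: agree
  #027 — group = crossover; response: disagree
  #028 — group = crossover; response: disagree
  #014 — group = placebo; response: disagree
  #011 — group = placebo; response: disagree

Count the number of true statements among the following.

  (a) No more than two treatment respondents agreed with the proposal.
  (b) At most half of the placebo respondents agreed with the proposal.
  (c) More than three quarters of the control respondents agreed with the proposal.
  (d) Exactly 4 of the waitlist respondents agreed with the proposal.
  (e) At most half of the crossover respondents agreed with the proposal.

5

(a) treatment: |A| = 6, |A ∩ B| = 2; needs |A ∩ B| ≤ 2 — true.
(b) placebo: |A| = 9, |A ∩ B| = 4; needs |A ∩ B| ≤ |A ∖ B| — true.
(c) control: |A| = 5, |A ∩ B| = 4; needs |A ∩ B| / |A| > 3/4 — true.
(d) waitlist: |A| = 5, |A ∩ B| = 4; needs |A ∩ B| = 4 — true.
(e) crossover: |A| = 7, |A ∩ B| = 3; needs |A ∩ B| ≤ |A ∖ B| — true.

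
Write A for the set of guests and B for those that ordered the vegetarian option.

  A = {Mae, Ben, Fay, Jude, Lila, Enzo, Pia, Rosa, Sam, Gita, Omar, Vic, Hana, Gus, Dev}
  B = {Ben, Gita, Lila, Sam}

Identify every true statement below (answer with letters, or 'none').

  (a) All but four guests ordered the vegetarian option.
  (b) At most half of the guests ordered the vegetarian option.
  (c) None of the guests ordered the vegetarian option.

(b)

|A| = 15, |A ∩ B| = 4, |A ∖ B| = 11.
(a) |A ∖ B| = 4: fails.
(b) |A ∩ B| ≤ |A ∖ B|: holds.
(c) A ∩ B = ∅ (|A ∩ B| = 0): fails.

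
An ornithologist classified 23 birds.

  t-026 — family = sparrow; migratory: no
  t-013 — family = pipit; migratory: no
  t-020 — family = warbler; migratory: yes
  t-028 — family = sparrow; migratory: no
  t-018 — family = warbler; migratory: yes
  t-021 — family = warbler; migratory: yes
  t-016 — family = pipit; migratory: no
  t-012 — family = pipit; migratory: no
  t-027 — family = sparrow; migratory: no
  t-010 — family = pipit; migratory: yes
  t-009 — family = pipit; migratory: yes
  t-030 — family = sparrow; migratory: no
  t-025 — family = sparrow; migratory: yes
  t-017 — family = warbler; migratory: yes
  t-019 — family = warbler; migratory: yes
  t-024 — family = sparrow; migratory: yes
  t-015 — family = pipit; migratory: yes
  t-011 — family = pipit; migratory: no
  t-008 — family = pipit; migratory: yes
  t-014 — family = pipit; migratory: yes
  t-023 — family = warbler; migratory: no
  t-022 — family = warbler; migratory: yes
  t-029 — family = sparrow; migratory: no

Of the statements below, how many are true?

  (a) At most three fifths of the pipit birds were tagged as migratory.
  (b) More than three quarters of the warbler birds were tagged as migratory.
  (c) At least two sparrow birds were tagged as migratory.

(a) pipit: |A| = 9, |A ∩ B| = 5; needs |A ∩ B| / |A| ≤ 3/5 — true.
(b) warbler: |A| = 7, |A ∩ B| = 6; needs |A ∩ B| / |A| > 3/4 — true.
(c) sparrow: |A| = 7, |A ∩ B| = 2; needs |A ∩ B| ≥ 2 — true.

3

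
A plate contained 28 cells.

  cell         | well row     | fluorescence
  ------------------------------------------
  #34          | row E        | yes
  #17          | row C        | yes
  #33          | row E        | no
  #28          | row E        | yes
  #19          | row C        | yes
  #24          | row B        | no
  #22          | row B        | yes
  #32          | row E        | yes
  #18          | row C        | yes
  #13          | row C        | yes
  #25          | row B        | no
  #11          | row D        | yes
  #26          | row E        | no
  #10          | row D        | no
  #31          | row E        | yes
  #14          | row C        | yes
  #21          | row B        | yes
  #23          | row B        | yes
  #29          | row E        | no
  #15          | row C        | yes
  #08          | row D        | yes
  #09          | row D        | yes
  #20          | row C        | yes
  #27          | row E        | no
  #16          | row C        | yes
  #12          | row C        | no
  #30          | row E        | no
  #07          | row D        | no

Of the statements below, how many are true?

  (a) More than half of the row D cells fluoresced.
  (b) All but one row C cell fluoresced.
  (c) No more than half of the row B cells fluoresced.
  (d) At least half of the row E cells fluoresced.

(a) row D: |A| = 5, |A ∩ B| = 3; needs |A ∩ B| > |A ∖ B| — true.
(b) row C: |A| = 9, |A ∩ B| = 8; needs |A ∖ B| = 1 — true.
(c) row B: |A| = 5, |A ∩ B| = 3; needs |A ∩ B| ≤ |A ∖ B| — false.
(d) row E: |A| = 9, |A ∩ B| = 4; needs |A ∩ B| ≥ |A ∖ B| — false.

2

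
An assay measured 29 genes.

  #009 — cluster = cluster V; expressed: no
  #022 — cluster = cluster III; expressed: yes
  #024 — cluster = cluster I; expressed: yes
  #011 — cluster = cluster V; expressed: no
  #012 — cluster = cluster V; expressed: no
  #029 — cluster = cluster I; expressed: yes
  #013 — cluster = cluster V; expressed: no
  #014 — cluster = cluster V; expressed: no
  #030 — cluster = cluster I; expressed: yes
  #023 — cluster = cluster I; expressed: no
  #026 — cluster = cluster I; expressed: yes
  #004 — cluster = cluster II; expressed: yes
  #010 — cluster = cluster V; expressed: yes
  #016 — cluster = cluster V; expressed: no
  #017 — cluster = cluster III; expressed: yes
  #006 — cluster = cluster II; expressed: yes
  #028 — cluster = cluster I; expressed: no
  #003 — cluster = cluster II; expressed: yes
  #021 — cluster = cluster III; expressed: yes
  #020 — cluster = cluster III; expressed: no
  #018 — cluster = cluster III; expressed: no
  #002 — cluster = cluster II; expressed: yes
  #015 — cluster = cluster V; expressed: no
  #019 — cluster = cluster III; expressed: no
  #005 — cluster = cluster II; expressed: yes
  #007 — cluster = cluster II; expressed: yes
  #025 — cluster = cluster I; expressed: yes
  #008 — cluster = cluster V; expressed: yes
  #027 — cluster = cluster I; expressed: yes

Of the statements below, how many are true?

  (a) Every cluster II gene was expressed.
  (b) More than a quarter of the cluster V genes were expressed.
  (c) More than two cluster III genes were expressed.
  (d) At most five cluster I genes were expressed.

2

(a) cluster II: |A| = 6, |A ∩ B| = 6; needs A ⊆ B, i.e. every element of A is in B (|A ∖ B| = 0) — true.
(b) cluster V: |A| = 9, |A ∩ B| = 2; needs |A ∩ B| / |A| > 1/4 — false.
(c) cluster III: |A| = 6, |A ∩ B| = 3; needs |A ∩ B| > 2 — true.
(d) cluster I: |A| = 8, |A ∩ B| = 6; needs |A ∩ B| ≤ 5 — false.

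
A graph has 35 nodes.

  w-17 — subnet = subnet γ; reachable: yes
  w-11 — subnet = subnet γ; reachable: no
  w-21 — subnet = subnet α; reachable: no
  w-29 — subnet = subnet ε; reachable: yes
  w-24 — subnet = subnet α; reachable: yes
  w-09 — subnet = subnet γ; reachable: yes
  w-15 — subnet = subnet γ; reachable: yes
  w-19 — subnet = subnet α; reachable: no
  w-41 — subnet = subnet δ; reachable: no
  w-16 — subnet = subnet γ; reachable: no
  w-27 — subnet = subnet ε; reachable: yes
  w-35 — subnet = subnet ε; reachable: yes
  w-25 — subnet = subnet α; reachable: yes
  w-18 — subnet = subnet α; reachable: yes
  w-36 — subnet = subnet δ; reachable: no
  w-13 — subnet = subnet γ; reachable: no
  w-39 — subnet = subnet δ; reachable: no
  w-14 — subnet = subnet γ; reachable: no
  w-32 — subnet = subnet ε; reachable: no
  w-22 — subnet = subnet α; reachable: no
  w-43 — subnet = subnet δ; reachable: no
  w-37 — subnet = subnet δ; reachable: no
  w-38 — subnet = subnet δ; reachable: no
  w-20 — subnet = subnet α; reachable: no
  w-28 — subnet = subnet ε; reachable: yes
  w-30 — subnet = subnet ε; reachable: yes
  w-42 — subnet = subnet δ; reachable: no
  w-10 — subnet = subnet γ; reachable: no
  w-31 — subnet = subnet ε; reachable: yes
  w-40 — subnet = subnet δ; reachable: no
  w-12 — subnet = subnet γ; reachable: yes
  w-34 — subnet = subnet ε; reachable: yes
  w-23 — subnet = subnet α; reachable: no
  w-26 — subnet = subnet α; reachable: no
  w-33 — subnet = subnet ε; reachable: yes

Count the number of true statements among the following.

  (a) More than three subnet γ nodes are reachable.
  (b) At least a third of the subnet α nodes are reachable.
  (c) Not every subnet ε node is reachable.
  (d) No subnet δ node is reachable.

(a) subnet γ: |A| = 9, |A ∩ B| = 4; needs |A ∩ B| > 3 — true.
(b) subnet α: |A| = 9, |A ∩ B| = 3; needs |A ∩ B| / |A| ≥ 1/3 — true.
(c) subnet ε: |A| = 9, |A ∩ B| = 8; needs A ⊄ B (|A ∖ B| ≥ 1) — true.
(d) subnet δ: |A| = 8, |A ∩ B| = 0; needs A ∩ B = ∅ (|A ∩ B| = 0) — true.

4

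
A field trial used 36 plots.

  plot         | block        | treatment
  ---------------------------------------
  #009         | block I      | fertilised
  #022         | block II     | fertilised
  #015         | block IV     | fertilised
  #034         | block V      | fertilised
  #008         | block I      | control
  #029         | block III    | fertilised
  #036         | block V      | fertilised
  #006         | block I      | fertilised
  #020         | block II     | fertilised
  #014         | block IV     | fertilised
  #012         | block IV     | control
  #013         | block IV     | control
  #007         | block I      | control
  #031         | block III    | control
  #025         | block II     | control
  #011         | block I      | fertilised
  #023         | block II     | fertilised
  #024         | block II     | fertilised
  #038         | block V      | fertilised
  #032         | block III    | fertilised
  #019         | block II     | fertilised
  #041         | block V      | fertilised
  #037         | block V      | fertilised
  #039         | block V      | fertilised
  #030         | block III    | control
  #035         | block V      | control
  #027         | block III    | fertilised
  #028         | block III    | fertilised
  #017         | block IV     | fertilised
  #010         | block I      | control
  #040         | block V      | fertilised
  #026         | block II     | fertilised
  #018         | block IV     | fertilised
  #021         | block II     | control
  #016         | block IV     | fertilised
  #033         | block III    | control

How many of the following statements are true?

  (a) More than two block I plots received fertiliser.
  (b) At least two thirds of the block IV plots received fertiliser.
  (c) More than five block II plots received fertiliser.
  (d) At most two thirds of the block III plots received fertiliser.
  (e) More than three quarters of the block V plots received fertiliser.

(a) block I: |A| = 6, |A ∩ B| = 3; needs |A ∩ B| > 2 — true.
(b) block IV: |A| = 7, |A ∩ B| = 5; needs |A ∩ B| / |A| ≥ 2/3 — true.
(c) block II: |A| = 8, |A ∩ B| = 6; needs |A ∩ B| > 5 — true.
(d) block III: |A| = 7, |A ∩ B| = 4; needs |A ∩ B| / |A| ≤ 2/3 — true.
(e) block V: |A| = 8, |A ∩ B| = 7; needs |A ∩ B| / |A| > 3/4 — true.

5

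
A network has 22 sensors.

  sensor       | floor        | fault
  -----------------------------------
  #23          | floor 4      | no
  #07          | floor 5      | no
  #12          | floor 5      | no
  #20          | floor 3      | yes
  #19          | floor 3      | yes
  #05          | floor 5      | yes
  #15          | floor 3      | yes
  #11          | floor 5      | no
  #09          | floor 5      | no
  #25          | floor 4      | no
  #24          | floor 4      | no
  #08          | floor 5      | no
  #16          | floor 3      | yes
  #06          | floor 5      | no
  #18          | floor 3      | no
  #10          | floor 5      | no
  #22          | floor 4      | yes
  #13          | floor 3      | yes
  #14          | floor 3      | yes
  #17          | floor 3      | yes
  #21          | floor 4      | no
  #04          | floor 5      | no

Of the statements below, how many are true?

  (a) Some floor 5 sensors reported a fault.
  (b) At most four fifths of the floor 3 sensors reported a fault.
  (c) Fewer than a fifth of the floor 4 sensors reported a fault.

1

(a) floor 5: |A| = 9, |A ∩ B| = 1; needs A ∩ B ≠ ∅ (|A ∩ B| ≥ 1) — true.
(b) floor 3: |A| = 8, |A ∩ B| = 7; needs |A ∩ B| / |A| ≤ 4/5 — false.
(c) floor 4: |A| = 5, |A ∩ B| = 1; needs |A ∩ B| / |A| < 1/5 — false.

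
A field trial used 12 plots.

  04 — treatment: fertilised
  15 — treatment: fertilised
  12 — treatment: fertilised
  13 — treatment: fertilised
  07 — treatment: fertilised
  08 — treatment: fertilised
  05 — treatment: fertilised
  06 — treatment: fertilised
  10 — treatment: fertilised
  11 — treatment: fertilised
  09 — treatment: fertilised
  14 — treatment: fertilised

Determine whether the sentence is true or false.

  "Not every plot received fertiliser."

False

Truth condition: A ⊄ B (|A ∖ B| ≥ 1).
A (the restrictor) = {04, 15, 12, 13, 07, 08, 05, 06, 10, 11, 09, 14}, |A| = 12.
A ∖ B = {}, so |A ∖ B| = 0.
So the statement is false.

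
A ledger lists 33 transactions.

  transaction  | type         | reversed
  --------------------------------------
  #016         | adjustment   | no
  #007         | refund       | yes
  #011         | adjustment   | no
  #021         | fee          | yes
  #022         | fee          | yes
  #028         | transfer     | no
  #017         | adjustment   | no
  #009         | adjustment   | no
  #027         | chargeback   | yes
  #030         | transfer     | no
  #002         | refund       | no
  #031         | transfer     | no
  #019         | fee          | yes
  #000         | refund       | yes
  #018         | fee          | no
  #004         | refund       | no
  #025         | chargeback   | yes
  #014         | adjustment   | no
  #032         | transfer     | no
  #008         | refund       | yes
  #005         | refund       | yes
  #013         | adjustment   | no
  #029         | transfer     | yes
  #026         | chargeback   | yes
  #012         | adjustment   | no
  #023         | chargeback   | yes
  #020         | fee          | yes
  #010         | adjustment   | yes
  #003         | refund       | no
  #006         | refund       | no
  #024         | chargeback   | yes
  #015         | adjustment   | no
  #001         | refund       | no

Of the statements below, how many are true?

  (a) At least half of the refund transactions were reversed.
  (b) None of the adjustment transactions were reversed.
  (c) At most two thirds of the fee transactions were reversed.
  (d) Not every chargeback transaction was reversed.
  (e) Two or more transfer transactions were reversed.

(a) refund: |A| = 9, |A ∩ B| = 4; needs |A ∩ B| ≥ |A ∖ B| — false.
(b) adjustment: |A| = 9, |A ∩ B| = 1; needs A ∩ B = ∅ (|A ∩ B| = 0) — false.
(c) fee: |A| = 5, |A ∩ B| = 4; needs |A ∩ B| / |A| ≤ 2/3 — false.
(d) chargeback: |A| = 5, |A ∩ B| = 5; needs A ⊄ B (|A ∖ B| ≥ 1) — false.
(e) transfer: |A| = 5, |A ∩ B| = 1; needs |A ∩ B| ≥ 2 — false.

0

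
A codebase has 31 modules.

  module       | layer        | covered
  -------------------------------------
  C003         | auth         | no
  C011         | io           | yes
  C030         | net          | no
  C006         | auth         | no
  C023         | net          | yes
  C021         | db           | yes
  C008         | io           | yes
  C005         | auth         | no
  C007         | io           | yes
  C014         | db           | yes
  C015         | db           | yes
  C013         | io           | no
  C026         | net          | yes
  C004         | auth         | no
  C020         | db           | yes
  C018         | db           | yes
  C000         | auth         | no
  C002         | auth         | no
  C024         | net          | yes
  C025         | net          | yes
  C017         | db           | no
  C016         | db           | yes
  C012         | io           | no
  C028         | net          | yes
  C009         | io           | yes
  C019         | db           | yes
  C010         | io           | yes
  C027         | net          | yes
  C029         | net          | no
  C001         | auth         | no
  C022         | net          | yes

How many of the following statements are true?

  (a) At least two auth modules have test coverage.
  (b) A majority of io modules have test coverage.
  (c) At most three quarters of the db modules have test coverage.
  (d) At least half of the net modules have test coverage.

2

(a) auth: |A| = 7, |A ∩ B| = 0; needs |A ∩ B| ≥ 2 — false.
(b) io: |A| = 7, |A ∩ B| = 5; needs |A ∩ B| > |A ∖ B| — true.
(c) db: |A| = 8, |A ∩ B| = 7; needs |A ∩ B| / |A| ≤ 3/4 — false.
(d) net: |A| = 9, |A ∩ B| = 7; needs |A ∩ B| ≥ |A ∖ B| — true.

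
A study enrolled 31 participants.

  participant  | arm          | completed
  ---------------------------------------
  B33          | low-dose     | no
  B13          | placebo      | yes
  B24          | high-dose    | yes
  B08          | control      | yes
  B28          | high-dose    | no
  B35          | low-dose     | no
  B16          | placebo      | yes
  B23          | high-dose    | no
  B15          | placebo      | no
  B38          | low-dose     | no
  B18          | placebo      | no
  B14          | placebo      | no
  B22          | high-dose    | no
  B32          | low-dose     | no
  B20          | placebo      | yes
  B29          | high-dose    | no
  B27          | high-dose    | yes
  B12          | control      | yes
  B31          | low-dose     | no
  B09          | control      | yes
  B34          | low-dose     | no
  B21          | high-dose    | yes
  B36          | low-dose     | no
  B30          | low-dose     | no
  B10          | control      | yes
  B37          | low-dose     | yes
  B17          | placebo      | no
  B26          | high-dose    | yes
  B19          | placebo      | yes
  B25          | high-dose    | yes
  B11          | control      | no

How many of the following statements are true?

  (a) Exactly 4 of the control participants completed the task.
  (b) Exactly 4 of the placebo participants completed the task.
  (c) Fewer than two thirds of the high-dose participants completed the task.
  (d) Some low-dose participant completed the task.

4

(a) control: |A| = 5, |A ∩ B| = 4; needs |A ∩ B| = 4 — true.
(b) placebo: |A| = 8, |A ∩ B| = 4; needs |A ∩ B| = 4 — true.
(c) high-dose: |A| = 9, |A ∩ B| = 5; needs |A ∩ B| / |A| < 2/3 — true.
(d) low-dose: |A| = 9, |A ∩ B| = 1; needs A ∩ B ≠ ∅ (|A ∩ B| ≥ 1) — true.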